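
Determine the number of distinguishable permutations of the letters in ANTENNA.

ANTENNA has 7 letters with A appearing twice and N appearing 3 times.
So there are 7! / (3!·2!) = 420 distinguishable arrangements.

420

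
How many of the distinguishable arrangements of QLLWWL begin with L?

Fix L in the first position and arrange the remaining 5 letters.
Those 5 letters have L appearing twice and W appearing twice, giving (5)!/(2!·2!) = 30.

30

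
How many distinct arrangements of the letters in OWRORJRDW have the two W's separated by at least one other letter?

Total arrangements of OWRORJRDW: 9!/(3!·2!·2!) = 15120.
Arrangements with the W's together: treat WW as one letter, giving (8)!/(3!·2!) = 3360.
Subtracting, 15120 − 3360 = 11760 arrangements keep the W's apart.

11760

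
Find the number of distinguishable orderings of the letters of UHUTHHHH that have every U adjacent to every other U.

42

Treat the 2 copies of U as a single block. The multiset to arrange is then {UU, H, H, H, H, H, T}, 7 items in all.
That gives (7)!/(5!) = 42 arrangements.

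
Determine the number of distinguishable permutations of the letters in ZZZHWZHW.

420

ZZZHWZHW has 8 letters with H appearing twice, W appearing twice, and Z appearing 4 times.
So there are 8! / (4!·2!·2!) = 420 distinguishable arrangements.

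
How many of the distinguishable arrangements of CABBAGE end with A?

With the last slot taken by A, it remains to arrange the other 6 letters (CBBAGE).
Those 6 letters have B appearing twice, giving (6)!/(2!) = 360.

360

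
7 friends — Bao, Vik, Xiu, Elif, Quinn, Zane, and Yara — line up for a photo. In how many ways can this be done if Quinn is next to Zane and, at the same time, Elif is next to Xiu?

Treat {Quinn,Zane} as one block (2 orders) and {Elif,Xiu} as another (2 orders).
That leaves 5 units to arrange: 2 × 2 × 5! = 4 × 120 = 480.

480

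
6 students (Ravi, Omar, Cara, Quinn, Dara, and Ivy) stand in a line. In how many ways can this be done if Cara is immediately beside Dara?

Treat {Cara, Dara} as a single unit. There are 5 units to order, and the pair itself can be ordered 2 ways.
So the count is 2·(5)! = 240.

240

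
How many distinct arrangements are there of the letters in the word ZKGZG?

ZKGZG has 5 letters with G appearing twice and Z appearing twice.
The number of distinct arrangements is 5!/(2!·2!) = 120/4 = 30.

30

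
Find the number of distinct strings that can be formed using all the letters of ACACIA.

Letter multiplicities in ACACIA: A×3, C×2, I×1.
Dividing 6! = 720 by 3!·2! = 12 for the repeated letters gives 60.

60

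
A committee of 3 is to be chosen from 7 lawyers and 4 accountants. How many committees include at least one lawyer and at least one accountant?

Total 3-person selections from all 11: C(11,3) = 165.
Subtract selections that omit an entire group: no lawyers → C(4,3) = 4; no accountants → C(7,3) = 35.
Both groups omitted at once is impossible, so 165 − 39 = 126.

126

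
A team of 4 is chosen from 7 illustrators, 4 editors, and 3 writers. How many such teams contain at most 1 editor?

Split by how many editors are chosen (0 through 1).
Sum: C(4,0)·C(10,4) + C(4,1)·C(10,3) = 210 + 480 = 690.

690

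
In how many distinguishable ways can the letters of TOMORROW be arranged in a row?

3360

The 8 letters of TOMORROW have repeats: O appearing 3 times and R appearing twice.
The number of distinct arrangements is 8!/(3!·2!) = 40320/12 = 3360.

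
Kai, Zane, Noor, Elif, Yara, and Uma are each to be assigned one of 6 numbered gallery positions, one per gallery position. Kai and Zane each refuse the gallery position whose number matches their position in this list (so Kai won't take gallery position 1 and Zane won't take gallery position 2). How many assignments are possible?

Let Aᵢ (for i ∈ {1, 2}) be the placements that put person i in their forbidden gallery position. Any j of these fix j positions, leaving (6−j)! ways to fill the rest, and there are C(2,j) ways to pick which j.
By inclusion–exclusion, the number of valid placements is Σ_{j=0}^{2} (−1)^j C(2,j)·(6−j)!.
Computing: 720 − 240 + 24 = 504.

504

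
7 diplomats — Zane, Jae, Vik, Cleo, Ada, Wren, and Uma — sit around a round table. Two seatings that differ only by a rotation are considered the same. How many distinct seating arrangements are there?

720

Fix one person's seat to break rotational symmetry; the remaining 6 people can be arranged in (6)! = 720 ways.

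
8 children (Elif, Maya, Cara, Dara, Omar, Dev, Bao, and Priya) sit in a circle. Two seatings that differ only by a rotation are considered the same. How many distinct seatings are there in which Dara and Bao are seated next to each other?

Treat {Dara, Bao} as one unit (2 internal orders) and seat the resulting 7 units around the table: (6)! circular arrangements.
So 2 × (6)! = 2 × 720 = 1440.

1440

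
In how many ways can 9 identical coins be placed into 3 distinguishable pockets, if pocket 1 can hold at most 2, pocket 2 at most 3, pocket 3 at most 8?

Ignoring the caps, the number of non-negative solutions to x_1+…+x_3 = 9 is C(11,2) = 55.
Subtract solutions that violate a single cap (substitute x_i' = x_i − (cap_i+1)): x_1 ≥ 3 gives C(8,2) = 28; x_2 ≥ 4 gives C(7,2) = 21; x_3 ≥ 9 gives C(2,2) = 1. Together 50.
Add back pairs where two caps are both exceeded: 6 + 0 + 0 = 6.
By inclusion–exclusion the count is 55 − 50 + 6 = 11.

11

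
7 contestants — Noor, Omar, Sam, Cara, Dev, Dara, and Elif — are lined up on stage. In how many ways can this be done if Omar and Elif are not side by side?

3600

There are 7! = 5040 arrangements in all. If Omar and Elif are adjacent, merging them into one block gives 2·(6)! = 1440 arrangements.
Complementary counting: 5040 − 1440 = 3600.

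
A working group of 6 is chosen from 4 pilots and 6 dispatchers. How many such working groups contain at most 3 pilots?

Split by how many pilots are chosen (0 through 3).
Sum: C(4,0)·C(6,6) + C(4,1)·C(6,5) + C(4,2)·C(6,4) + C(4,3)·C(6,3) = 1 + 24 + 90 + 80 = 195.

195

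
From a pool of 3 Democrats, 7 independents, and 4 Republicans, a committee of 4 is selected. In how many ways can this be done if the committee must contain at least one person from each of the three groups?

462

Total 4-person selections from all 14: C(14,4) = 1001.
Subtract selections that omit an entire group: no Democrats → C(11,4) = 330; no independents → C(7,4) = 35; no Republicans → C(10,4) = 210.
Add back selections omitting two groups (i.e. drawn from a single group): C(3,4) + C(7,4) + C(4,4) = 36.
By inclusion–exclusion: 1001 − 575 + 36 = 462.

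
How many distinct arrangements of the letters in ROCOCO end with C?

With the last slot taken by C, it remains to arrange the other 5 letters (ROOCO).
Those 5 letters have O appearing 3 times, giving (5)!/(3!) = 20.

20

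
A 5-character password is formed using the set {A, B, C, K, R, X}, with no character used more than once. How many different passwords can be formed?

This is a permutation of 5 out of 6: P(6,5) = 6!/1!.
6 × 5 × 4 × 3 × 2 = 720.

720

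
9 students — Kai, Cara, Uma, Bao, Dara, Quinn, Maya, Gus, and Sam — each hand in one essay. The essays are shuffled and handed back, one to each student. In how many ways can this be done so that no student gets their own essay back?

133496

Let Aᵢ be the assignments in which student i gets their own essay. We want the size of the complement of A₁∪…∪A_9.
By inclusion–exclusion this is Σ_{j=0}^{9} (−1)^j C(9,j)·(9−j)!.
Computing: 362880 − 362880 + 181440 − 60480 + 15120 − 3024 + 504 − 72 + 9 − 1 = 133496.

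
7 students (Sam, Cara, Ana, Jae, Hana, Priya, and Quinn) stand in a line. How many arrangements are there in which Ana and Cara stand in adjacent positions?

1440

Treat {Ana, Cara} as a single unit. There are 6 units to order, and the pair itself can be ordered 2 ways.
So the count is 2·(6)! = 1440.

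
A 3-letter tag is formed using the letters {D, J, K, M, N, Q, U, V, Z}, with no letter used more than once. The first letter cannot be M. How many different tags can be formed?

The first letter has 9−1 = 8 choices (anything except M).
The remaining 2 letters are filled from the other 8 symbols without repetition: 8 × 7 = 56.
Total: 8 × 56 = 448.

448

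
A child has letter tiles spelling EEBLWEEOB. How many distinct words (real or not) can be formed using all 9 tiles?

7560

Letter multiplicities in EEBLWEEOB: B×2, E×4, L×1, O×1, W×1.
The number of distinct arrangements is 9!/(4!·2!) = 362880/48 = 7560.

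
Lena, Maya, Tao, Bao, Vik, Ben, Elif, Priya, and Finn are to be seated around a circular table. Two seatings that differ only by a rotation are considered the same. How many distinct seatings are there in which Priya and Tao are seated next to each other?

10080

Glue Priya and Tao into a block (2 internal orders). Seating 8 units around a circle gives (7)! arrangements.
So 2 × (7)! = 2 × 5040 = 10080.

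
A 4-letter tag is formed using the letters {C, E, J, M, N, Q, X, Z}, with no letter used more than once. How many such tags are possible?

1680

This is a permutation of 4 out of 8: P(8,4) = 8!/4!.
That product is 8 × 7 × 6 × 5 = 1680.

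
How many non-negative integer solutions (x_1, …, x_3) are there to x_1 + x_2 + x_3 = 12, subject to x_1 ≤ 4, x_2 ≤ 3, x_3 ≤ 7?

By stars and bars, unrestricted non-negative solutions to x_1+…+x_3 = 12 number C(12+2,2) = 91.
Subtract solutions that violate a single cap (substitute x_i' = x_i − (cap_i+1)): x_1 ≥ 5 gives C(9,2) = 36; x_2 ≥ 4 gives C(10,2) = 45; x_3 ≥ 8 gives C(6,2) = 15. Together 96.
Add back pairs where two caps are both exceeded: 10 + 0 + 1 = 11.
By inclusion–exclusion the count is 91 − 96 + 11 = 6.

6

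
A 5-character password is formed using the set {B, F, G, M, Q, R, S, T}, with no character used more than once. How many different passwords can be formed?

With no repetition, fill the 5 characters in order: 8 choices, then 7, down to 4.
That product is 8 × 7 × 6 × 5 × 4 = 6720.

6720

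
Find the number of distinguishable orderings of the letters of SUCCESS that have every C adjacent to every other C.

120

Treat the 2 copies of C as a single block. The multiset to arrange is then {CC, E, S, S, S, U}, 6 items in all.
That gives (6)!/(3!) = 120 arrangements.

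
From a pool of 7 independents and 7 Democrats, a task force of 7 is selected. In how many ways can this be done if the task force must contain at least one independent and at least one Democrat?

3430

Total 7-person selections from all 14: C(14,7) = 3432.
Selections missing a whole group: no independents → C(7,7) = 1; no Democrats → C(7,7) = 1.
Both groups omitted at once is impossible, so 3432 − 2 = 3430.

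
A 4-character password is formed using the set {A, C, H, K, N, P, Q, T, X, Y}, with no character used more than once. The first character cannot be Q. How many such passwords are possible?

4536

The first character has 10−1 = 9 choices (anything except Q).
The remaining 3 characters are filled from the other 9 symbols without repetition: 9 × 8 × 7 = 504.
Total: 9 × 504 = 4536.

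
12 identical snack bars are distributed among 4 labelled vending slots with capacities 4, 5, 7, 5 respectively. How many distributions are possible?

141

Ignoring the caps, the number of non-negative solutions to x_1+…+x_4 = 12 is C(15,3) = 455.
Subtract solutions that violate a single cap (substitute x_i' = x_i − (cap_i+1)): x_1 ≥ 5 gives C(10,3) = 120; x_2 ≥ 6 gives C(9,3) = 84; x_3 ≥ 8 gives C(7,3) = 35; x_4 ≥ 6 gives C(9,3) = 84. Together 323.
Add back pairs where two caps are both exceeded: 4 + 0 + 4 + 0 + 1 + 0 = 9.
By inclusion–exclusion the count is 455 − 323 + 9 = 141.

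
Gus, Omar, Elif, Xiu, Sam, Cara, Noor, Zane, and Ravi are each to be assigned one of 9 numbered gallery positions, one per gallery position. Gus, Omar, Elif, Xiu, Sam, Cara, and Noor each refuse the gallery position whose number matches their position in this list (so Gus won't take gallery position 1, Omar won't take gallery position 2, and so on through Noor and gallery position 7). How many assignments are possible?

165016

Let Aᵢ (for 1 ≤ i ≤ 7) be the placements that put person i in their forbidden gallery position. Any j of these fix j positions, leaving (9−j)! ways to fill the rest, and there are C(7,j) ways to pick which j.
By inclusion–exclusion, the number of valid placements is Σ_{j=0}^{7} (−1)^j C(7,j)·(9−j)!.
Computing: 362880 − 282240 + 105840 − 25200 + 4200 − 504 + 42 − 2 = 165016.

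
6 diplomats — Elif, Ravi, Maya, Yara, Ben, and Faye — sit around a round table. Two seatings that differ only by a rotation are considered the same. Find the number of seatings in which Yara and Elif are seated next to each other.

48

Glue Yara and Elif into a block (2 internal orders). Seating 5 units around a circle gives (4)! arrangements.
So 2 × (4)! = 2 × 24 = 48.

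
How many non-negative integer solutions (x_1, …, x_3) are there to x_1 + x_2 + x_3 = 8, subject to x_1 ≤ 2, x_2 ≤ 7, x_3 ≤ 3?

By stars and bars, unrestricted non-negative solutions to x_1+…+x_3 = 8 number C(8+2,2) = 45.
Subtract solutions that violate a single cap (substitute x_i' = x_i − (cap_i+1)): x_1 ≥ 3 gives C(7,2) = 21; x_2 ≥ 8 gives C(2,2) = 1; x_3 ≥ 4 gives C(6,2) = 15. Together 37.
Add back pairs where two caps are both exceeded: 0 + 3 + 0 = 3.
By inclusion–exclusion the count is 45 − 37 + 3 = 11.

11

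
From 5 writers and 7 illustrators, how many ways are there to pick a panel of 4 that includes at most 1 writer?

210

Split by how many writers are chosen (0 through 1).
Sum: C(5,0)·C(7,4) + C(5,1)·C(7,3) = 35 + 175 = 210.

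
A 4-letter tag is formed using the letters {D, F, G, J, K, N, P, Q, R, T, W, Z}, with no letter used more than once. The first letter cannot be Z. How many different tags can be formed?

10890

The first letter has 12−1 = 11 choices (anything except Z).
The remaining 3 letters are filled from the other 11 symbols without repetition: 11 × 10 × 9 = 990.
Total: 11 × 990 = 10890.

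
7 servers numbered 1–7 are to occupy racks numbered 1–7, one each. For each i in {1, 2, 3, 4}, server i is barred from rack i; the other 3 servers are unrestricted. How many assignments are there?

2790

Let Aᵢ (for 1 ≤ i ≤ 4) be the placements that put server i in its forbidden rack. Any j of these fix j positions, leaving (7−j)! ways to fill the rest, and there are C(4,j) ways to pick which j.
By inclusion–exclusion, the number of valid placements is Σ_{j=0}^{4} (−1)^j C(4,j)·(7−j)!.
Computing: 5040 − 2880 + 720 − 96 + 6 = 2790.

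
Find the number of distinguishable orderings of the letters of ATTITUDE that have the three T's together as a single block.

Treat the 3 copies of T as a single block. The multiset to arrange is then {TTT, A, D, E, I, U}, 6 items in all.
All 6 items are distinct, so there are (6)! = 720 arrangements.

720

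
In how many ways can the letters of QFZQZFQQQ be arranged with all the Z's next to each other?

168

Treat the 2 copies of Z as a single block. The multiset to arrange is then {ZZ, F, F, Q, Q, Q, Q, Q}, 8 items in all.
That gives (8)!/(5!·2!) = 168 arrangements.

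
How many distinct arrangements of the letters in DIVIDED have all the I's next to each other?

120

Treat the 2 copies of I as a single block. The multiset to arrange is then {II, D, D, D, E, V}, 6 items in all.
That gives (6)!/(3!) = 120 arrangements.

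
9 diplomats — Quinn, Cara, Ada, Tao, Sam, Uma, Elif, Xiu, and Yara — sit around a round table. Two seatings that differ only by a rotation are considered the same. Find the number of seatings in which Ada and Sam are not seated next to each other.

30240

Without the restriction there are (8)! = 40320 seatings.
Seatings with Ada beside Sam: treat them as a block with 2 internal orders, giving 2 × (7)! = 10080.
Subtracting, 40320 − 10080 = 30240.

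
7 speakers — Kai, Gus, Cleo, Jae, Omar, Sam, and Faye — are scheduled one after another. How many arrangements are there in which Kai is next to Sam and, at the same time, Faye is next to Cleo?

480

Treat {Kai,Sam} as one block (2 orders) and {Faye,Cleo} as another (2 orders).
That leaves 5 units to arrange: 2 × 2 × 5! = 4 × 120 = 480.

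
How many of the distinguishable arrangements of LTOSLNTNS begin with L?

With the first slot taken by L, it remains to arrange the other 8 letters (TOSLNTNS).
Those 8 letters have N appearing twice, S appearing twice, and T appearing twice, giving (8)!/(2!·2!·2!) = 5040.

5040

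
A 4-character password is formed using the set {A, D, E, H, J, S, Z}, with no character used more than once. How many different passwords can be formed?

840

With no repetition, fill the 4 characters in order: 7 choices, then 6, down to 4.
That product is 7 × 6 × 5 × 4 = 840.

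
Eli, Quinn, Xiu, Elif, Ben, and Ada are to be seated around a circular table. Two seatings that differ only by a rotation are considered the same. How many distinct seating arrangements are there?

120

Around a circle, 6 distinct people have 6!/6 = (5)! = 120 rotationally distinct seatings.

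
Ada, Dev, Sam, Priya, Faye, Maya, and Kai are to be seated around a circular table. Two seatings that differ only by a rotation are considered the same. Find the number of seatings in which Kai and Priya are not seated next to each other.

480

All circular seatings of 7 people number (6)! = 720.
Those with Kai next to Priya: fuse the pair into one unit and seat 6 units around a circle — 2·(5)! = 240.
Subtracting, 720 − 240 = 480.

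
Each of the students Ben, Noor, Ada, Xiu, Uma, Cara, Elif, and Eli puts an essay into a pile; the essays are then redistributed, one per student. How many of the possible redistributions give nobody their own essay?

14833

Count assignments avoiding every fixed point. For any j of the 8 students fixed to their own essay, the other 8−j can be arranged in (8−j)! ways.
By inclusion–exclusion this is Σ_{j=0}^{8} (−1)^j C(8,j)·(8−j)!.
Computing: 40320 − 40320 + 20160 − 6720 + 1680 − 336 + 56 − 8 + 1 = 14833.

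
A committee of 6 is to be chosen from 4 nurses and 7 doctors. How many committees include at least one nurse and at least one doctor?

Total 6-person selections from all 11: C(11,6) = 462.
Subtract selections that omit an entire group: no nurses → C(7,6) = 7; no doctors → C(4,6) = 0.
Both groups omitted at once is impossible, so 462 − 7 = 455.

455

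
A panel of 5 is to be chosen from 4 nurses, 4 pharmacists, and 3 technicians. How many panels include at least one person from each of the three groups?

Total 5-person selections from all 11: C(11,5) = 462.
Subtract selections that omit an entire group: no nurses → C(7,5) = 21; no pharmacists → C(7,5) = 21; no technicians → C(8,5) = 56.
Add back selections omitting two groups (i.e. drawn from a single group): C(4,5) + C(4,5) + C(3,5) = 0.
By inclusion–exclusion: 462 − 98 + 0 = 364.

364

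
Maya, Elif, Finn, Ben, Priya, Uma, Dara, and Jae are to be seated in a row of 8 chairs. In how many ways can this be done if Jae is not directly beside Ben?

30240

Of the 8! = 40320 arrangements, those with Jae and Ben adjacent number 2 × 7! = 10080 (treat the pair as a block with 2 internal orders).
Complementary counting: 40320 − 10080 = 30240.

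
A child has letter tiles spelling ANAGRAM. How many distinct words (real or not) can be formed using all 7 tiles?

The 7 letters of ANAGRAM have repeats: A appearing 3 times.
So there are 7! / (3!) = 840 distinguishable arrangements.

840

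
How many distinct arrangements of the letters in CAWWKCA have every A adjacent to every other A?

Treat the 2 copies of A as a single block. The multiset to arrange is then {AA, C, C, K, W, W}, 6 items in all.
That gives (6)!/(2!·2!) = 180 arrangements.

180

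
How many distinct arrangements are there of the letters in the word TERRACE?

1260

The 7 letters of TERRACE have repeats: E appearing twice and R appearing twice.
The number of distinct arrangements is 7!/(2!·2!) = 5040/4 = 1260.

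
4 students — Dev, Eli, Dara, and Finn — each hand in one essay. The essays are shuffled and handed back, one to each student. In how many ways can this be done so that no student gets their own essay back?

9

This is the derangement count D_4: permutations of 4 items with no fixed point.
By inclusion–exclusion this is Σ_{j=0}^{4} (−1)^j C(4,j)·(4−j)!.
Computing: 24 − 24 + 12 − 4 + 1 = 9.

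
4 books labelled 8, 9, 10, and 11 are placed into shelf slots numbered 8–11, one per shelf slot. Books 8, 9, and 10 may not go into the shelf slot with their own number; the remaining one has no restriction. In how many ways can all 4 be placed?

Let Aᵢ (for i ∈ {8, 9, 10}) be the placements that put book i in its forbidden shelf slot. Any j of these fix j positions, leaving (4−j)! ways to fill the rest, and there are C(3,j) ways to pick which j.
By inclusion–exclusion, the number of valid placements is Σ_{j=0}^{3} (−1)^j C(3,j)·(4−j)!.
Computing: 24 − 18 + 6 − 1 = 11.

11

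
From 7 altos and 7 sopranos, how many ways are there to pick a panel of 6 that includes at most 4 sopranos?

Split by how many sopranos are chosen (0 through 4).
Sum: C(7,0)·C(7,6) + C(7,1)·C(7,5) + C(7,2)·C(7,4) + C(7,3)·C(7,3) + C(7,4)·C(7,2) = 7 + 147 + 735 + 1225 + 735 = 2849.

2849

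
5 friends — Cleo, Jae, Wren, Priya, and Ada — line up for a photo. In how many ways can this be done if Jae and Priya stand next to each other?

Treat {Jae, Priya} as a single unit. There are 4 units to order, and the pair itself can be ordered 2 ways.
So the count is 2·(4)! = 48.

48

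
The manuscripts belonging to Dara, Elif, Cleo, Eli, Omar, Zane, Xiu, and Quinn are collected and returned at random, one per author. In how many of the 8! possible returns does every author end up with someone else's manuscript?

Let Aᵢ be the assignments in which author i gets their own manuscript. We want the size of the complement of A₁∪…∪A_8.
By inclusion–exclusion this is Σ_{j=0}^{8} (−1)^j C(8,j)·(8−j)!.
Computing: 40320 − 40320 + 20160 − 6720 + 1680 − 336 + 56 − 8 + 1 = 14833.

14833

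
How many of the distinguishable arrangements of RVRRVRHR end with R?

105

Fix R in the last position and arrange the remaining 7 letters.
Those 7 letters have R appearing 4 times and V appearing twice, giving (7)!/(4!·2!) = 105.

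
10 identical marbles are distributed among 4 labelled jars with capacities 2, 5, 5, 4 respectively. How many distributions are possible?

58

Without the upper bounds there are C(13,3) = 286 ways to split 10 among 4 jars.
Subtract solutions that violate a single cap (substitute x_i' = x_i − (cap_i+1)): x_1 ≥ 3 gives C(10,3) = 120; x_2 ≥ 6 gives C(7,3) = 35; x_3 ≥ 6 gives C(7,3) = 35; x_4 ≥ 5 gives C(8,3) = 56. Together 246.
Add back pairs where two caps are both exceeded: 4 + 4 + 10 + 0 + 0 + 0 = 18.
By inclusion–exclusion the count is 286 − 246 + 18 = 58.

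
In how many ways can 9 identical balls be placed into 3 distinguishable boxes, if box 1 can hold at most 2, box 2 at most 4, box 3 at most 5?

6

By stars and bars, unrestricted non-negative solutions to x_1+…+x_3 = 9 number C(9+2,2) = 55.
Subtract solutions that violate a single cap (substitute x_i' = x_i − (cap_i+1)): x_1 ≥ 3 gives C(8,2) = 28; x_2 ≥ 5 gives C(6,2) = 15; x_3 ≥ 6 gives C(5,2) = 10. Together 53.
Add back pairs where two caps are both exceeded: 3 + 1 + 0 = 4.
By inclusion–exclusion the count is 55 − 53 + 4 = 6.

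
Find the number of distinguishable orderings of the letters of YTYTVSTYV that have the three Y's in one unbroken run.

Treat the 3 copies of Y as a single block. The multiset to arrange is then {YYY, S, T, T, T, V, V}, 7 items in all.
That gives (7)!/(3!·2!) = 420 arrangements.

420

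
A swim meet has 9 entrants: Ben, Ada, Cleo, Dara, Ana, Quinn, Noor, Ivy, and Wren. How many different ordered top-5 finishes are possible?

15120

This is an ordered selection of 5 from 9: P(9,5).
That gives 9 × 8 × 7 × 6 × 5 = 15120.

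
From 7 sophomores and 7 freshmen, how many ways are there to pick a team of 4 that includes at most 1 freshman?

280

Split by how many freshmen are chosen (0 through 1).
Sum: C(7,0)·C(7,4) + C(7,1)·C(7,3) = 35 + 245 = 280.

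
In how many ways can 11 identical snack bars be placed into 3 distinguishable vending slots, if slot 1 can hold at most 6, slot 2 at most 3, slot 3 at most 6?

Without the upper bounds there are C(13,2) = 78 ways to split 11 among 3 vending slots.
Subtract solutions that violate a single cap (substitute x_i' = x_i − (cap_i+1)): x_1 ≥ 7 gives C(6,2) = 15; x_2 ≥ 4 gives C(9,2) = 36; x_3 ≥ 7 gives C(6,2) = 15. Together 66.
Add back pairs where two caps are both exceeded: 1 + 0 + 1 = 2.
By inclusion–exclusion the count is 78 − 66 + 2 = 14.

14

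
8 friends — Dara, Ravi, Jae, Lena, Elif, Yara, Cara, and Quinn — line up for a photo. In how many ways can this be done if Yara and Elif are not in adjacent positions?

30240

There are 8! = 40320 arrangements in all. If Yara and Elif are adjacent, merging them into one block gives 2·(7)! = 10080 arrangements.
So 40320 − 10080 = 30240 arrangements keep them apart.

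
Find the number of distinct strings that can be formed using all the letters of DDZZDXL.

420

Letter multiplicities in DDZZDXL: D×3, L×1, X×1, Z×2.
The number of distinct arrangements is 7!/(3!·2!) = 5040/12 = 420.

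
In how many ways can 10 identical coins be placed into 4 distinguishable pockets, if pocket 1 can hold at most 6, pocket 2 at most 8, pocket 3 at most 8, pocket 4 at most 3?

174

Ignoring the caps, the number of non-negative solutions to x_1+…+x_4 = 10 is C(13,3) = 286.
Subtract solutions that violate a single cap (substitute x_i' = x_i − (cap_i+1)): x_1 ≥ 7 gives C(6,3) = 20; x_2 ≥ 9 gives C(4,3) = 4; x_3 ≥ 9 gives C(4,3) = 4; x_4 ≥ 4 gives C(9,3) = 84. Together 112.
No two caps can be exceeded simultaneously, so the pair terms are all 0.
By inclusion–exclusion the count is 286 − 112 + 0 = 174.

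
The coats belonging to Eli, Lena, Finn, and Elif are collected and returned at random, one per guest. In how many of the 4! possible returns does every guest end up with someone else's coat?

Let Aᵢ be the assignments in which guest i gets their own coat. We want the size of the complement of A₁∪…∪A_4.
By inclusion–exclusion this is Σ_{j=0}^{4} (−1)^j C(4,j)·(4−j)!.
Computing: 24 − 24 + 12 − 4 + 1 = 9.

9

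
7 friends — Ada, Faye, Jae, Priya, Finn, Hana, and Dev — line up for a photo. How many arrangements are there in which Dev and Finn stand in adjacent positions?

1440

Glue Dev and Finn into one block (2 internal orders), leaving 6 units to arrange in a row.
That gives 2 × 6! = 2 × 720 = 1440.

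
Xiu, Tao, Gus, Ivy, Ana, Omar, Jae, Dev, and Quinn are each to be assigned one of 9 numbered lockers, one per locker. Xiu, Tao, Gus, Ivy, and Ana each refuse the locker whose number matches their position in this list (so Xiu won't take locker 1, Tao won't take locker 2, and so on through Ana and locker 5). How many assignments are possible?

205056

Let Aᵢ (for 1 ≤ i ≤ 5) be the placements that put person i in their forbidden locker. Any j of these fix j positions, leaving (9−j)! ways to fill the rest, and there are C(5,j) ways to pick which j.
By inclusion–exclusion, the number of valid placements is Σ_{j=0}^{5} (−1)^j C(5,j)·(9−j)!.
Computing: 362880 − 201600 + 50400 − 7200 + 600 − 24 = 205056.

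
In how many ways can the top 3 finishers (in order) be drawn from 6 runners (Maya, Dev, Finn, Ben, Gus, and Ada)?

There are 6 choices for 1st place, 5 for 2nd, and 4 for 3rd.
That gives 6 × 5 × 4 = 120.

120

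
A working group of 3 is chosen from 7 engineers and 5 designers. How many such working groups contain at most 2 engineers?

Split by how many engineers are chosen (0 through 2).
Sum: C(7,0)·C(5,3) + C(7,1)·C(5,2) + C(7,2)·C(5,1) = 10 + 70 + 105 = 185.

185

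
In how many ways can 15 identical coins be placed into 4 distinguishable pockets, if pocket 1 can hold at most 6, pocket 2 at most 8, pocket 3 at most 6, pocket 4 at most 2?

Without the upper bounds there are C(18,3) = 816 ways to split 15 among 4 pockets.
Subtract solutions that violate a single cap (substitute x_i' = x_i − (cap_i+1)): x_1 ≥ 7 gives C(11,3) = 165; x_2 ≥ 9 gives C(9,3) = 84; x_3 ≥ 7 gives C(11,3) = 165; x_4 ≥ 3 gives C(15,3) = 455. Together 869.
Add back pairs where two caps are both exceeded: 0 + 4 + 56 + 0 + 20 + 56 = 136.
By inclusion–exclusion the count is 816 − 869 + 136 = 83.

83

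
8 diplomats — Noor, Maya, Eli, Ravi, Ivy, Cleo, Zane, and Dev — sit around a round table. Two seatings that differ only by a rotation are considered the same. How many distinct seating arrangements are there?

5040

Fix one person's seat to break rotational symmetry; the remaining 7 people can be arranged in (7)! = 5040 ways.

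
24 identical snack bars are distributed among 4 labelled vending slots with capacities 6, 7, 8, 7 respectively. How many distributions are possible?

35

Ignoring the caps, the number of non-negative solutions to x_1+…+x_4 = 24 is C(27,3) = 2925.
Subtract solutions that violate a single cap (substitute x_i' = x_i − (cap_i+1)): x_1 ≥ 7 gives C(20,3) = 1140; x_2 ≥ 8 gives C(19,3) = 969; x_3 ≥ 9 gives C(18,3) = 816; x_4 ≥ 8 gives C(19,3) = 969. Together 3894.
Add back pairs where two caps are both exceeded: 220 + 165 + 220 + 120 + 165 + 120 = 1010.
Subtract triples: 1 + 4 + 1 + 0 = 6.
By inclusion–exclusion the count is 2925 − 3894 + 1010 − 6 = 35.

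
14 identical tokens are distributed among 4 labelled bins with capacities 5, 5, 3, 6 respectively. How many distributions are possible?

By stars and bars, unrestricted non-negative solutions to x_1+…+x_4 = 14 number C(14+3,3) = 680.
Subtract solutions that violate a single cap (substitute x_i' = x_i − (cap_i+1)): x_1 ≥ 6 gives C(11,3) = 165; x_2 ≥ 6 gives C(11,3) = 165; x_3 ≥ 4 gives C(13,3) = 286; x_4 ≥ 7 gives C(10,3) = 120. Together 736.
Add back pairs where two caps are both exceeded: 10 + 35 + 4 + 35 + 4 + 20 = 108.
By inclusion–exclusion the count is 680 − 736 + 108 = 52.

52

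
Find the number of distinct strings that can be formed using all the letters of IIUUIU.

Letter multiplicities in IIUUIU: I×3, U×3.
The number of distinct arrangements is 6!/(3!·3!) = 720/36 = 20.

20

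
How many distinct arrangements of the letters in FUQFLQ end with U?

30

With the last slot taken by U, it remains to arrange the other 5 letters (FQFLQ).
Those 5 letters have F appearing twice and Q appearing twice, giving (5)!/(2!·2!) = 30.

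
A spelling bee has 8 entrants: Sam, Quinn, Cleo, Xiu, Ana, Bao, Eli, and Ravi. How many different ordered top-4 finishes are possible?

This is an ordered selection of 4 from 8: P(8,4).
That gives 8 × 7 × 6 × 5 = 1680.

1680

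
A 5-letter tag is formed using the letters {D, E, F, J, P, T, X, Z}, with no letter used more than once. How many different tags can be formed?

6720

This is a permutation of 5 out of 8: P(8,5) = 8!/3!.
8 × 7 × 6 × 5 × 4 = 6720.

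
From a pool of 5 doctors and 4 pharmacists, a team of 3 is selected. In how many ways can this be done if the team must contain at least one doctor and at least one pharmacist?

70

Unrestricted: C(9,3) = 84 ways to pick any 3 of the 9.
Subtract selections that omit an entire group: no doctors → C(4,3) = 4; no pharmacists → C(5,3) = 10.
Both groups omitted at once is impossible, so 84 − 14 = 70.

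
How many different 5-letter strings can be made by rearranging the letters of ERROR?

20

ERROR has 5 letters with R appearing 3 times.
The number of distinct arrangements is 5!/(3!) = 120/6 = 20.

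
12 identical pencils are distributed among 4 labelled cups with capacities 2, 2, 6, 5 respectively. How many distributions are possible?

By stars and bars, unrestricted non-negative solutions to x_1+…+x_4 = 12 number C(12+3,3) = 455.
Subtract solutions that violate a single cap (substitute x_i' = x_i − (cap_i+1)): x_1 ≥ 3 gives C(12,3) = 220; x_2 ≥ 3 gives C(12,3) = 220; x_3 ≥ 7 gives C(8,3) = 56; x_4 ≥ 6 gives C(9,3) = 84. Together 580.
Add back pairs where two caps are both exceeded: 84 + 10 + 20 + 10 + 20 + 0 = 144.
Subtract triples: 0 + 1 + 0 + 0 = 1.
By inclusion–exclusion the count is 455 − 580 + 144 − 1 = 18.

18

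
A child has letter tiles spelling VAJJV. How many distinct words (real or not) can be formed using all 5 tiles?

30

The 5 letters of VAJJV have repeats: J appearing twice and V appearing twice.
So there are 5! / (2!·2!) = 30 distinguishable arrangements.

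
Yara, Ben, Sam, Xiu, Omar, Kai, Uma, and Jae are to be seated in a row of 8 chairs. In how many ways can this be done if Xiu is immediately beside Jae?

10080

Glue Xiu and Jae into one block (2 internal orders), leaving 7 units to arrange in a row.
So the count is 2·(7)! = 10080.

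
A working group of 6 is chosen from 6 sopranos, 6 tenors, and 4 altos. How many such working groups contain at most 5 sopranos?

Split by how many sopranos are chosen (0 through 5).
Sum: C(6,0)·C(10,6) + C(6,1)·C(10,5) + C(6,2)·C(10,4) + C(6,3)·C(10,3) + C(6,4)·C(10,2) + C(6,5)·C(10,1) = 210 + 1512 + 3150 + 2400 + 675 + 60 = 8007.

8007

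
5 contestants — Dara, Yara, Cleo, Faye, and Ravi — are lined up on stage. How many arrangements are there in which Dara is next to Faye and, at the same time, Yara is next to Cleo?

24

Treat {Dara,Faye} as one block (2 orders) and {Yara,Cleo} as another (2 orders).
That leaves 3 units to arrange: 2 × 2 × 3! = 4 × 6 = 24.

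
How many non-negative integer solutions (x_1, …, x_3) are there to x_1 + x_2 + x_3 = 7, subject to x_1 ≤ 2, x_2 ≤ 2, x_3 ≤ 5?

Without the upper bounds there are C(9,2) = 36 ways to split 7 among 3 variables.
Subtract solutions that violate a single cap (substitute x_i' = x_i − (cap_i+1)): x_1 ≥ 3 gives C(6,2) = 15; x_2 ≥ 3 gives C(6,2) = 15; x_3 ≥ 6 gives C(3,2) = 3. Together 33.
Add back pairs where two caps are both exceeded: 3 + 0 + 0 = 3.
By inclusion–exclusion the count is 36 − 33 + 3 = 6.

6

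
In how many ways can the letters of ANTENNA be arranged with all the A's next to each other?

Treat the 2 copies of A as a single block. The multiset to arrange is then {AA, E, N, N, N, T}, 6 items in all.
That gives (6)!/(3!) = 120 arrangements.

120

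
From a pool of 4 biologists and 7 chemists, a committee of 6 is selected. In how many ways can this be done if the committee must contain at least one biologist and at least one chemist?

455

Unrestricted: C(11,6) = 462 ways to pick any 6 of the 11.
Selections missing a whole group: no biologists → C(7,6) = 7; no chemists → C(4,6) = 0.
Both groups omitted at once is impossible, so 462 − 7 = 455.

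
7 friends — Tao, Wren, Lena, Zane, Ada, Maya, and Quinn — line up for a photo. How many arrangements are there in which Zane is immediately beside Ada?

1440

Glue Zane and Ada into one block (2 internal orders), leaving 6 units to arrange in a row.
That gives 2 × 6! = 2 × 720 = 1440.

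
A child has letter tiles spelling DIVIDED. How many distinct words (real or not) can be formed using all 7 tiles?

420

Letter multiplicities in DIVIDED: D×3, E×1, I×2, V×1.
The number of distinct arrangements is 7!/(3!·2!) = 5040/12 = 420.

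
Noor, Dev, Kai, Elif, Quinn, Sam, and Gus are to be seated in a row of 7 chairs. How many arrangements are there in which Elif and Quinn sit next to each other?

1440

Treat {Elif, Quinn} as a single unit. There are 6 units to order, and the pair itself can be ordered 2 ways.
So the count is 2·(6)! = 1440.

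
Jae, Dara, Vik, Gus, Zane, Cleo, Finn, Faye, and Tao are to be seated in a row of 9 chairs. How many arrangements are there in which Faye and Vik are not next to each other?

Of the 9! = 362880 arrangements, those with Faye and Vik adjacent number 2 × 8! = 80640 (treat the pair as a block with 2 internal orders).
Complementary counting: 362880 − 80640 = 282240.

282240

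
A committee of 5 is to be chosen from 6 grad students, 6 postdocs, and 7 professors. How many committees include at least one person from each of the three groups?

8295

Total 5-person selections from all 19: C(19,5) = 11628.
Selections missing a whole group: no grad students → C(13,5) = 1287; no postdocs → C(13,5) = 1287; no professors → C(12,5) = 792.
Add back selections omitting two groups (i.e. drawn from a single group): C(6,5) + C(6,5) + C(7,5) = 33.
By inclusion–exclusion: 11628 − 3366 + 33 = 8295.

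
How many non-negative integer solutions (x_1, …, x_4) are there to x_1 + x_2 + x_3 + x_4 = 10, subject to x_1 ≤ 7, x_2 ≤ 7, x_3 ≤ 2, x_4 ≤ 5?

115

By stars and bars, unrestricted non-negative solutions to x_1+…+x_4 = 10 number C(10+3,3) = 286.
Subtract solutions that violate a single cap (substitute x_i' = x_i − (cap_i+1)): x_1 ≥ 8 gives C(5,3) = 10; x_2 ≥ 8 gives C(5,3) = 10; x_3 ≥ 3 gives C(10,3) = 120; x_4 ≥ 6 gives C(7,3) = 35. Together 175.
Add back pairs where two caps are both exceeded: 0 + 0 + 0 + 0 + 0 + 4 = 4.
By inclusion–exclusion the count is 286 − 175 + 4 = 115.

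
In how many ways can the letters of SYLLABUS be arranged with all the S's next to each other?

Treat the 2 copies of S as a single block. The multiset to arrange is then {SS, A, B, L, L, U, Y}, 7 items in all.
That gives (7)!/(2!) = 2520 arrangements.

2520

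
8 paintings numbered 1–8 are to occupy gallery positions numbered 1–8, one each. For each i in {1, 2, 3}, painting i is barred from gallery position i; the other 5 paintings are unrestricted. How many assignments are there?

Let Aᵢ (for i ∈ {1, 2, 3}) be the placements that put painting i in its forbidden gallery position. Any j of these fix j positions, leaving (8−j)! ways to fill the rest, and there are C(3,j) ways to pick which j.
By inclusion–exclusion, the number of valid placements is Σ_{j=0}^{3} (−1)^j C(3,j)·(8−j)!.
Computing: 40320 − 15120 + 2160 − 120 = 27240.

27240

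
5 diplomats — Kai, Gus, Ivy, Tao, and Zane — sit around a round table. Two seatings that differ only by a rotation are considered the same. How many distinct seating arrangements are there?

24

Seat Kai anywhere (absorbing the rotational symmetry), then permute the other 4: (4)! = 24.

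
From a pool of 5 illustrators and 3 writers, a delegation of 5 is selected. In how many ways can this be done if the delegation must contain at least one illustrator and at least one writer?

55

Total 5-person selections from all 8: C(8,5) = 56.
Selections missing a whole group: no illustrators → C(3,5) = 0; no writers → C(5,5) = 1.
Both groups omitted at once is impossible, so 56 − 1 = 55.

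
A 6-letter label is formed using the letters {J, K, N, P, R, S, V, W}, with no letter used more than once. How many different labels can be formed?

This is a permutation of 6 out of 8: P(8,6) = 8!/2!.
That product is 8 × 7 × 6 × 5 × 4 × 3 = 20160.

20160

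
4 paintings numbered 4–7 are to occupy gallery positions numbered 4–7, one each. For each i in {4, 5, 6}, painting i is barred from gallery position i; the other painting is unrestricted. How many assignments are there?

11

Let Aᵢ (for i ∈ {4, 5, 6}) be the placements that put painting i in its forbidden gallery position. Any j of these fix j positions, leaving (4−j)! ways to fill the rest, and there are C(3,j) ways to pick which j.
By inclusion–exclusion, the number of valid placements is Σ_{j=0}^{3} (−1)^j C(3,j)·(4−j)!.
Computing: 24 − 18 + 6 − 1 = 11.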